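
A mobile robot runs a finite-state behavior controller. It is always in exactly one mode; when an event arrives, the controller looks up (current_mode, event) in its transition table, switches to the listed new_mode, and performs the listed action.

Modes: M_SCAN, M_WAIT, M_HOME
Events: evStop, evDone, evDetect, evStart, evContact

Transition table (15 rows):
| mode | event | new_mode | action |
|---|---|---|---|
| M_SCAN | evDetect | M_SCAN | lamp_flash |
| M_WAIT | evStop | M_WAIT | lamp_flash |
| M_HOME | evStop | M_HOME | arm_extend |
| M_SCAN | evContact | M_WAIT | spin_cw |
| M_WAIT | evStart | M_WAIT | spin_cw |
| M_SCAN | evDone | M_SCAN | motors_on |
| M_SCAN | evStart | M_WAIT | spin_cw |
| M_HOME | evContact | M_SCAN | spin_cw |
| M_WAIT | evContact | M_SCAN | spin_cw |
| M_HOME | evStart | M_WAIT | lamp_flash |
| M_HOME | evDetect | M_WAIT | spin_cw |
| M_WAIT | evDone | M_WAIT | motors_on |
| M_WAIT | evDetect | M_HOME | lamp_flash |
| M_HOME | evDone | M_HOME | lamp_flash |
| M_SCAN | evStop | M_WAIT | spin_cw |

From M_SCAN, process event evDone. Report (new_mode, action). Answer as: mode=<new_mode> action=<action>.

current mode = M_SCAN; filter table to that mode:
  (M_SCAN, evDetect) → (M_SCAN, lamp_flash)
  (M_SCAN, evContact) → (M_WAIT, spin_cw)
  (M_SCAN, evDone) → (M_SCAN, motors_on)  ← event matches
  (M_SCAN, evStart) → (M_WAIT, spin_cw)
  (M_SCAN, evStop) → (M_WAIT, spin_cw)
event = evDone selects (M_SCAN, motors_on)

mode=M_SCAN action=motors_on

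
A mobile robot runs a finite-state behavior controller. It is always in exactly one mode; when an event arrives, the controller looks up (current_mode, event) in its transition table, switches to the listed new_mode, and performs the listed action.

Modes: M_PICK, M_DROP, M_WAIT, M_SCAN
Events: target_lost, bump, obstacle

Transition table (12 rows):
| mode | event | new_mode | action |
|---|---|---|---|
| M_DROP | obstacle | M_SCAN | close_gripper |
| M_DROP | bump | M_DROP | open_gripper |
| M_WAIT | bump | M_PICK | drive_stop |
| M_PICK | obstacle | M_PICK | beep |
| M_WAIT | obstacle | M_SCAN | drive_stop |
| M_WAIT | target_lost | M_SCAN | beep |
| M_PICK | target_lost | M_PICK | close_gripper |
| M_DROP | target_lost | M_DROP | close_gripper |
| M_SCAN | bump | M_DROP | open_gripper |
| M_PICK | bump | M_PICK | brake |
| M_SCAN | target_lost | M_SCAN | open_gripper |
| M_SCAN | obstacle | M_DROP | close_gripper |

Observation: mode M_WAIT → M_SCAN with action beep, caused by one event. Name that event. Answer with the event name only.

try target_lost: (M_WAIT, target_lost) → (M_SCAN, beep)  ← matches
try bump: (M_WAIT, bump) → (M_PICK, drive_stop)
try obstacle: (M_WAIT, obstacle) → (M_SCAN, drive_stop)

target_lost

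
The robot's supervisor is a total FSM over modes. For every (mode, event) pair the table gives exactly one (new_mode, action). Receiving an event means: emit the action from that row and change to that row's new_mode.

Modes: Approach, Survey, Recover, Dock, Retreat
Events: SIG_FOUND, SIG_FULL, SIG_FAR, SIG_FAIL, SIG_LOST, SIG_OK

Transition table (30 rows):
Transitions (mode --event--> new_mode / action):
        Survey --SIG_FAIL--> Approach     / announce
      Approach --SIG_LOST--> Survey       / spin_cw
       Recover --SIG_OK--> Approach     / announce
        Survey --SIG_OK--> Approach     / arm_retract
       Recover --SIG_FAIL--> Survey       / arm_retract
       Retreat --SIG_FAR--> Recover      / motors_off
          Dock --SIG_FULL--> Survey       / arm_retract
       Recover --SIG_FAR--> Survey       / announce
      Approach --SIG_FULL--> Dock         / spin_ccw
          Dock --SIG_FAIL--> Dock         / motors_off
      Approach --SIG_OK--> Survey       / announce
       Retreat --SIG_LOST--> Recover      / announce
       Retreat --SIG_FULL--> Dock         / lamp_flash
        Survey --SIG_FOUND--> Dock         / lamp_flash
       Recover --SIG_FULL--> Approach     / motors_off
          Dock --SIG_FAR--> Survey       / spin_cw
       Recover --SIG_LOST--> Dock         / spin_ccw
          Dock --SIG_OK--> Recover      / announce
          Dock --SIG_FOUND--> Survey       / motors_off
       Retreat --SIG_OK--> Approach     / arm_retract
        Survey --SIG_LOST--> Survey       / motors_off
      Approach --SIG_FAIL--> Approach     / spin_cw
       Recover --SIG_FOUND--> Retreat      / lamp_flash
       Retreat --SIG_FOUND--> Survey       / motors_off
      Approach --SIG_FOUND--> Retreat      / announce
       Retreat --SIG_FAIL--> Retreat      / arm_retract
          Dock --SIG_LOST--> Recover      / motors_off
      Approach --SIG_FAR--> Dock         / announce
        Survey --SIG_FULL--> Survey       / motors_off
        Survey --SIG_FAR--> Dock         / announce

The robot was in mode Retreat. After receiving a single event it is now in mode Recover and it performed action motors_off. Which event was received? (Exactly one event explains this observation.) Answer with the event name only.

try SIG_FOUND: (Retreat, SIG_FOUND) → (Survey, motors_off)
try SIG_FULL: (Retreat, SIG_FULL) → (Dock, lamp_flash)
try SIG_FAR: (Retreat, SIG_FAR) → (Recover, motors_off)  ← matches
try SIG_FAIL: (Retreat, SIG_FAIL) → (Retreat, arm_retract)
try SIG_LOST: (Retreat, SIG_LOST) → (Recover, announce)
try SIG_OK: (Retreat, SIG_OK) → (Approach, arm_retract)

SIG_FAR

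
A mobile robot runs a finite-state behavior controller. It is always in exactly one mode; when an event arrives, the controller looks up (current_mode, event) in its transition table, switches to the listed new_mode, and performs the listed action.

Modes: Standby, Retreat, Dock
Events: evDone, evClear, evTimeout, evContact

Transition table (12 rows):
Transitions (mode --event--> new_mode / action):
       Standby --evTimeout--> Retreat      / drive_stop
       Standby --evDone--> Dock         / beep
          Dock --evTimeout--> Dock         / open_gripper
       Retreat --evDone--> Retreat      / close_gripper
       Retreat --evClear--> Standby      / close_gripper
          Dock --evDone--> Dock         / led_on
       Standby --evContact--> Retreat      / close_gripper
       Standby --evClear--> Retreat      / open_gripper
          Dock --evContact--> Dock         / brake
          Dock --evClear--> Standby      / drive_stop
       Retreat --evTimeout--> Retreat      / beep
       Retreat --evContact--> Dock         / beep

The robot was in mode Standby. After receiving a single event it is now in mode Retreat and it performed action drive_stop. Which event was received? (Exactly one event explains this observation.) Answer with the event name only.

evTimeout

try evDone: (Standby, evDone) → (Dock, beep)
try evClear: (Standby, evClear) → (Retreat, open_gripper)
try evTimeout: (Standby, evTimeout) → (Retreat, drive_stop)  ← matches
try evContact: (Standby, evContact) → (Retreat, close_gripper)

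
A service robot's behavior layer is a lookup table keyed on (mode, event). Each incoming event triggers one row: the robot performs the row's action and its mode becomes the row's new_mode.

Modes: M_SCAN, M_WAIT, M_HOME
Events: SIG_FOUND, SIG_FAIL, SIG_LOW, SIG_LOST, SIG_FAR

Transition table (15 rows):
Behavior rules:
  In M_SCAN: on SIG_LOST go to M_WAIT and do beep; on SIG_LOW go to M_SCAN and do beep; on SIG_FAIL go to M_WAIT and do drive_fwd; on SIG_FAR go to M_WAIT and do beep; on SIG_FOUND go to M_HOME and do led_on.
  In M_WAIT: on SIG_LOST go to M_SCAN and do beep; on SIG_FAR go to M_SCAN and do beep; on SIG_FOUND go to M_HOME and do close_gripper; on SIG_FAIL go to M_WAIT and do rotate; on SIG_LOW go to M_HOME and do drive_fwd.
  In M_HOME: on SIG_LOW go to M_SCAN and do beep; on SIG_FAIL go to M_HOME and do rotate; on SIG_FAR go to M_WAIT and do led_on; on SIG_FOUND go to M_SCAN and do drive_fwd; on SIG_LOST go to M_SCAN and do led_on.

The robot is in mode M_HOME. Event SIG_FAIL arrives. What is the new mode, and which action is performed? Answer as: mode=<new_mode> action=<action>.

current mode = M_HOME; filter table to that mode:
  (M_HOME, SIG_LOW) → (M_SCAN, beep)
  (M_HOME, SIG_FAIL) → (M_HOME, rotate)  ← event matches
  (M_HOME, SIG_FAR) → (M_WAIT, led_on)
  (M_HOME, SIG_FOUND) → (M_SCAN, drive_fwd)
  (M_HOME, SIG_LOST) → (M_SCAN, led_on)
event = SIG_FAIL selects (M_HOME, rotate)

mode=M_HOME action=rotate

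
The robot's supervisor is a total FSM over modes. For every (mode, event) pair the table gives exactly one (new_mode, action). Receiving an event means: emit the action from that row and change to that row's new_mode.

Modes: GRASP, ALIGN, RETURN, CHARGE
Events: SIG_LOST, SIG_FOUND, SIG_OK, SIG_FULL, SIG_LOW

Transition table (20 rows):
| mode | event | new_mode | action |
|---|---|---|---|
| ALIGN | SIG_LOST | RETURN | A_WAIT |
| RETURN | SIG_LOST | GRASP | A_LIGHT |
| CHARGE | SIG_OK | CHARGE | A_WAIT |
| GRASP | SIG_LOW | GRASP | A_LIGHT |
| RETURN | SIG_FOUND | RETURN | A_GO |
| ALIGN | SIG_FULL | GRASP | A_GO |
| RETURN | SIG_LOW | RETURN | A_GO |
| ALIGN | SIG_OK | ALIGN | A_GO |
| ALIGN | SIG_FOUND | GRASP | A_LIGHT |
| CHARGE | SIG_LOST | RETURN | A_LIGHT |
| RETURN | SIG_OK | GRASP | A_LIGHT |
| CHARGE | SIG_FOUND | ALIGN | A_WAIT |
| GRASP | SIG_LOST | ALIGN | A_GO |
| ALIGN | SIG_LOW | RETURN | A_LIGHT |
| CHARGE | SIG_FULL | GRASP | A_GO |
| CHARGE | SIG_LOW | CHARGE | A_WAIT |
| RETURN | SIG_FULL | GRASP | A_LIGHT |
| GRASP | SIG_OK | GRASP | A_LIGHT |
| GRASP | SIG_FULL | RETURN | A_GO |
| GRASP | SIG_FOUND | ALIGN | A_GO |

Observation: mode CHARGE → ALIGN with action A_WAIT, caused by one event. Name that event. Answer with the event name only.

SIG_FOUND

try SIG_LOST: (CHARGE, SIG_LOST) → (RETURN, A_LIGHT)
try SIG_FOUND: (CHARGE, SIG_FOUND) → (ALIGN, A_WAIT)  ← matches
try SIG_OK: (CHARGE, SIG_OK) → (CHARGE, A_WAIT)
try SIG_FULL: (CHARGE, SIG_FULL) → (GRASP, A_GO)
try SIG_LOW: (CHARGE, SIG_LOW) → (CHARGE, A_WAIT)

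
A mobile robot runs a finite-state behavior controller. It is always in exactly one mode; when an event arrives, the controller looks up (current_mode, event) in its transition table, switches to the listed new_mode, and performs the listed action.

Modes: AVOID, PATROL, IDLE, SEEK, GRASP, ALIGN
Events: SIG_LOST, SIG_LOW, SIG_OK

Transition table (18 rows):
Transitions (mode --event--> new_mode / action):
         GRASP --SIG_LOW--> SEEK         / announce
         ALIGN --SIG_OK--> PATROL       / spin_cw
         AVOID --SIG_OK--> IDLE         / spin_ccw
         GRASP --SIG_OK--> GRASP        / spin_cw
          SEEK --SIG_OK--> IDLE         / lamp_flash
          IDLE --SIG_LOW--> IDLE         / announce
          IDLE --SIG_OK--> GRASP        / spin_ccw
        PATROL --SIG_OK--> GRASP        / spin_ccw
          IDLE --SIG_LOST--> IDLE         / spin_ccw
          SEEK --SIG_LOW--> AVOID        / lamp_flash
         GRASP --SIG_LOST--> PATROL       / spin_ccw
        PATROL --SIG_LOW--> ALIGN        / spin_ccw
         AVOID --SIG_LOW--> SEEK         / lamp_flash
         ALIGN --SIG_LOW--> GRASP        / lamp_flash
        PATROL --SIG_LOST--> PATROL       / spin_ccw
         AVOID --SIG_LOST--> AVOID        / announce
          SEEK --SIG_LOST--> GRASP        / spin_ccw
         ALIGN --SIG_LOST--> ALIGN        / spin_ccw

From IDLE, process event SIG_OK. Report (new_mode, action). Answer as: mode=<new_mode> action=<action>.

current mode = IDLE; filter table to that mode:
  (IDLE, SIG_LOW) → (IDLE, announce)
  (IDLE, SIG_OK) → (GRASP, spin_ccw)  ← event matches
  (IDLE, SIG_LOST) → (IDLE, spin_ccw)
event = SIG_OK selects (GRASP, spin_ccw)

mode=GRASP action=spin_ccw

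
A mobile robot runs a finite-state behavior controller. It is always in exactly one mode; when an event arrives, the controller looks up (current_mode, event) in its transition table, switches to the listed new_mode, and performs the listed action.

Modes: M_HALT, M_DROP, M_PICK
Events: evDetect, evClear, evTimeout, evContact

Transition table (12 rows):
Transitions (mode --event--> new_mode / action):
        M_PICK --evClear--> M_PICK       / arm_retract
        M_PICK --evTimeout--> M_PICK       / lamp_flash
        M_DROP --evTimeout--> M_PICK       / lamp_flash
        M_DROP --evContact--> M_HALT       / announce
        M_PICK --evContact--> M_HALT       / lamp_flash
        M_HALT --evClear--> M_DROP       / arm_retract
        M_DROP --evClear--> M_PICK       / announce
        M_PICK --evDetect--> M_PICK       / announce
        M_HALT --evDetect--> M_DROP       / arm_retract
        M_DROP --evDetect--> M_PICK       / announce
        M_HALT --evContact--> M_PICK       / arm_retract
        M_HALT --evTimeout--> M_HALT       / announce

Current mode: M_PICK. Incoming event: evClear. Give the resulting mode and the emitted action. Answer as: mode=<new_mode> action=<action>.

current mode = M_PICK; filter table to that mode:
  (M_PICK, evClear) → (M_PICK, arm_retract)  ← event matches
  (M_PICK, evTimeout) → (M_PICK, lamp_flash)
  (M_PICK, evContact) → (M_HALT, lamp_flash)
  (M_PICK, evDetect) → (M_PICK, announce)
event = evClear selects (M_PICK, arm_retract)

mode=M_PICK action=arm_retract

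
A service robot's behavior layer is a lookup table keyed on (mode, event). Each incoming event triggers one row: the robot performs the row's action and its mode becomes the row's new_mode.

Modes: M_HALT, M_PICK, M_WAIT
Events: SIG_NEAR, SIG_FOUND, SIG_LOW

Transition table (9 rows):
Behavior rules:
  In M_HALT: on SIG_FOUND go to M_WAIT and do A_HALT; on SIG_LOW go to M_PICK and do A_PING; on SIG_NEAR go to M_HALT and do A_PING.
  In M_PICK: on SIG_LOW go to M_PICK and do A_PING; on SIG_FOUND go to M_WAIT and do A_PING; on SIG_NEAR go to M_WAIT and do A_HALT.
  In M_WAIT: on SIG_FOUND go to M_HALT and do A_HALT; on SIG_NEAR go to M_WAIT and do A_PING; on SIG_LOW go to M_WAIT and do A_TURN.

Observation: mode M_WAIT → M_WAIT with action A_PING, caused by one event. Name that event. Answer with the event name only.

try SIG_NEAR: (M_WAIT, SIG_NEAR) → (M_WAIT, A_PING)  ← matches
try SIG_FOUND: (M_WAIT, SIG_FOUND) → (M_HALT, A_HALT)
try SIG_LOW: (M_WAIT, SIG_LOW) → (M_WAIT, A_TURN)

SIG_NEAR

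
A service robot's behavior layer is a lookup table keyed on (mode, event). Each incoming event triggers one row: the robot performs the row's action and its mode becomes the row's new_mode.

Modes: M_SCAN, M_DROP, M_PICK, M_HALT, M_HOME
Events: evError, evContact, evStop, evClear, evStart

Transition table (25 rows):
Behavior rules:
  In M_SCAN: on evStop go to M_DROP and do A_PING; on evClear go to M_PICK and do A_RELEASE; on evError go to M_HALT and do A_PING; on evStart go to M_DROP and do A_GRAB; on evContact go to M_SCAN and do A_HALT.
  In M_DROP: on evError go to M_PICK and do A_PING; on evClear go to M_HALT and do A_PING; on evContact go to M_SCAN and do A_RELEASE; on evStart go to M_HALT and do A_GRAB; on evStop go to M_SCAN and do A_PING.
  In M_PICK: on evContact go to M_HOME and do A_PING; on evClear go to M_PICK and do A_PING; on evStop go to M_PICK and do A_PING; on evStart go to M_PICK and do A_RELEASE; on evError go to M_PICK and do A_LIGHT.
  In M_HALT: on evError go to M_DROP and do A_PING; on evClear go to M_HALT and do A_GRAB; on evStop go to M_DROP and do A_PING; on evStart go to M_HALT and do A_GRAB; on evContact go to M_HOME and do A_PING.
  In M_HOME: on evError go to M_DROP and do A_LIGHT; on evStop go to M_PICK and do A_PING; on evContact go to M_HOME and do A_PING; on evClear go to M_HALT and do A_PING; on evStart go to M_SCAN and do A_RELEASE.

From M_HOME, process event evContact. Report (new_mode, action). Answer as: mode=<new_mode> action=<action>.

current mode = M_HOME; filter table to that mode:
  (M_HOME, evError) → (M_DROP, A_LIGHT)
  (M_HOME, evStop) → (M_PICK, A_PING)
  (M_HOME, evContact) → (M_HOME, A_PING)  ← event matches
  (M_HOME, evClear) → (M_HALT, A_PING)
  (M_HOME, evStart) → (M_SCAN, A_RELEASE)
event = evContact selects (M_HOME, A_PING)

mode=M_HOME action=A_PING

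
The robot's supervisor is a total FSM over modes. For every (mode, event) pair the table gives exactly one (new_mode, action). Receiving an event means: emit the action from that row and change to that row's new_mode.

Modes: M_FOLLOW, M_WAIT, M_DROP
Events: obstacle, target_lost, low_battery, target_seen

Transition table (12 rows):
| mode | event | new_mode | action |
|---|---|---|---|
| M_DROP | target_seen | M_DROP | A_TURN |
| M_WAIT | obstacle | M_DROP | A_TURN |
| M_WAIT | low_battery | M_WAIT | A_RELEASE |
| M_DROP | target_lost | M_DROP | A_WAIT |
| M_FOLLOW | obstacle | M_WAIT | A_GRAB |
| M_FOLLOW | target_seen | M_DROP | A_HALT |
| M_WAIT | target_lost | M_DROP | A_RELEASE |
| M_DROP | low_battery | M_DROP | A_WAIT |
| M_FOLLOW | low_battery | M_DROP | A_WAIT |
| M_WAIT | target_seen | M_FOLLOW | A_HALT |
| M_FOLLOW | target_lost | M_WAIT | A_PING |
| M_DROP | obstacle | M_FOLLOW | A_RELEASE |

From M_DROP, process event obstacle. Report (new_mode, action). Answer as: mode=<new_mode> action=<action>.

mode=M_FOLLOW action=A_RELEASE

current mode = M_DROP; filter table to that mode:
  (M_DROP, target_seen) → (M_DROP, A_TURN)
  (M_DROP, target_lost) → (M_DROP, A_WAIT)
  (M_DROP, low_battery) → (M_DROP, A_WAIT)
  (M_DROP, obstacle) → (M_FOLLOW, A_RELEASE)  ← event matches
event = obstacle selects (M_FOLLOW, A_RELEASE)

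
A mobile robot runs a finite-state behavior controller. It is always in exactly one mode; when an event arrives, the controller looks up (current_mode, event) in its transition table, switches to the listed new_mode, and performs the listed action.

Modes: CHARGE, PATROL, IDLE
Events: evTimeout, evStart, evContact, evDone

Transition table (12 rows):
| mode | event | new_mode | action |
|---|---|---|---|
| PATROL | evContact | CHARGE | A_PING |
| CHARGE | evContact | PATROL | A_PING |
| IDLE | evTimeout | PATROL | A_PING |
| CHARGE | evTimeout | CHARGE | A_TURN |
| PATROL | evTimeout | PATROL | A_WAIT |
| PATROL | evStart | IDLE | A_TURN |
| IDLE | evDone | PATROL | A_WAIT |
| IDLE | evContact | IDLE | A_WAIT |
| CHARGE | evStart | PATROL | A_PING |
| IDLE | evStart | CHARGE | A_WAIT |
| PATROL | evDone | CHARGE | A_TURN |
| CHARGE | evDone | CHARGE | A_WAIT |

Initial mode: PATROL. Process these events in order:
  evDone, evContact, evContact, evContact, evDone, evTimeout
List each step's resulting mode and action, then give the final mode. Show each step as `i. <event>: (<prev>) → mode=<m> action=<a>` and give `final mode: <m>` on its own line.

final mode: CHARGE

1. evDone: (PATROL) → mode=CHARGE action=A_TURN
2. evContact: (CHARGE) → mode=PATROL action=A_PING
3. evContact: (PATROL) → mode=CHARGE action=A_PING
4. evContact: (CHARGE) → mode=PATROL action=A_PING
5. evDone: (PATROL) → mode=CHARGE action=A_TURN
6. evTimeout: (CHARGE) → mode=CHARGE action=A_TURN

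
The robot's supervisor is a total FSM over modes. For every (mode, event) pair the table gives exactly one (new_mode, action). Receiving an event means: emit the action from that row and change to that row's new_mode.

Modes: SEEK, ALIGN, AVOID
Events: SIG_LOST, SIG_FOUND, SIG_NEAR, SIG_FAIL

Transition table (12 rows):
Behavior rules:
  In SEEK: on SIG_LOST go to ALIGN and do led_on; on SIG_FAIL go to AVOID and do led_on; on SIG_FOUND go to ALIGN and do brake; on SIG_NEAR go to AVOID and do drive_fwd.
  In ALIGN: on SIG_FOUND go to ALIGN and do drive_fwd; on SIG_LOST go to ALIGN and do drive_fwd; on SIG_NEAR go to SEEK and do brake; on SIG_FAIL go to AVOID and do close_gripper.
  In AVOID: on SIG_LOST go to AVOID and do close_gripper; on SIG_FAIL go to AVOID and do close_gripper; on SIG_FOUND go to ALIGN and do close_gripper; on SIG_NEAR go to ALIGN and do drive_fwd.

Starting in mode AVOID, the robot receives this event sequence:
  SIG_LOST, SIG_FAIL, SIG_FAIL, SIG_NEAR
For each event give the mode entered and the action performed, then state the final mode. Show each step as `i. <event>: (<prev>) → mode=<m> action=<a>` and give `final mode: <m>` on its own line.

final mode: ALIGN

1. SIG_LOST: (AVOID) → mode=AVOID action=close_gripper
2. SIG_FAIL: (AVOID) → mode=AVOID action=close_gripper
3. SIG_FAIL: (AVOID) → mode=AVOID action=close_gripper
4. SIG_NEAR: (AVOID) → mode=ALIGN action=drive_fwd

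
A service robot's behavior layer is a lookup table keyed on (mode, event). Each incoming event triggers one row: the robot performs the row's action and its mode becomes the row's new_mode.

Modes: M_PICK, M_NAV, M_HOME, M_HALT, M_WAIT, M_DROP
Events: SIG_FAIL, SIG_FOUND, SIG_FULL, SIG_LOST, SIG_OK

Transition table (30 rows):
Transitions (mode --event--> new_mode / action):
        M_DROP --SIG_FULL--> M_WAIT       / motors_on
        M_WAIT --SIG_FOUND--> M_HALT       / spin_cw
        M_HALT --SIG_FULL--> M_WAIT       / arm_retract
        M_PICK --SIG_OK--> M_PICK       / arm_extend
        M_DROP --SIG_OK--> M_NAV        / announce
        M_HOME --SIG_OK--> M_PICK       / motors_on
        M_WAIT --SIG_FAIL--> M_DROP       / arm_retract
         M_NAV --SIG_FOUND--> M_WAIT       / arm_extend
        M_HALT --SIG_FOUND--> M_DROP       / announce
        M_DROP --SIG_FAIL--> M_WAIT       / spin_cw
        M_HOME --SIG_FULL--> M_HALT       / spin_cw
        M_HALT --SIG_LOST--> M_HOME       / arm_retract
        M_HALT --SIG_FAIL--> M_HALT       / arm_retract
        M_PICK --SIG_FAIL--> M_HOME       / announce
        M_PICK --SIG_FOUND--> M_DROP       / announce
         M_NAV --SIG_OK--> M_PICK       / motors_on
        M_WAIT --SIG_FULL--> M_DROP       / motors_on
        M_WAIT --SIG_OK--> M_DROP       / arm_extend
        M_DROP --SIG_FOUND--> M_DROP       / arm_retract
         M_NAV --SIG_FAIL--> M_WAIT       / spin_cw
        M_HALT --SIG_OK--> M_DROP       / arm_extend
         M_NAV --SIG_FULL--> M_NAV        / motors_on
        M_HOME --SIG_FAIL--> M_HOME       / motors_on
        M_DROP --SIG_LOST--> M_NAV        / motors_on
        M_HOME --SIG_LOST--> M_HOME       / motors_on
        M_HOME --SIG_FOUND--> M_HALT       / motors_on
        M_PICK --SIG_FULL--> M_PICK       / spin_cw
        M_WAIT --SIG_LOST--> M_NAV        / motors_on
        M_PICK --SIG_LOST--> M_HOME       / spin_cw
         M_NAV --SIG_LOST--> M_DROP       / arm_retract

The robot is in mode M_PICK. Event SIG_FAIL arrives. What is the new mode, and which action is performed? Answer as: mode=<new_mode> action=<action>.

mode=M_HOME action=announce

current mode = M_PICK; filter table to that mode:
  (M_PICK, SIG_OK) → (M_PICK, arm_extend)
  (M_PICK, SIG_FAIL) → (M_HOME, announce)  ← event matches
  (M_PICK, SIG_FOUND) → (M_DROP, announce)
  (M_PICK, SIG_FULL) → (M_PICK, spin_cw)
  (M_PICK, SIG_LOST) → (M_HOME, spin_cw)
event = SIG_FAIL selects (M_HOME, announce)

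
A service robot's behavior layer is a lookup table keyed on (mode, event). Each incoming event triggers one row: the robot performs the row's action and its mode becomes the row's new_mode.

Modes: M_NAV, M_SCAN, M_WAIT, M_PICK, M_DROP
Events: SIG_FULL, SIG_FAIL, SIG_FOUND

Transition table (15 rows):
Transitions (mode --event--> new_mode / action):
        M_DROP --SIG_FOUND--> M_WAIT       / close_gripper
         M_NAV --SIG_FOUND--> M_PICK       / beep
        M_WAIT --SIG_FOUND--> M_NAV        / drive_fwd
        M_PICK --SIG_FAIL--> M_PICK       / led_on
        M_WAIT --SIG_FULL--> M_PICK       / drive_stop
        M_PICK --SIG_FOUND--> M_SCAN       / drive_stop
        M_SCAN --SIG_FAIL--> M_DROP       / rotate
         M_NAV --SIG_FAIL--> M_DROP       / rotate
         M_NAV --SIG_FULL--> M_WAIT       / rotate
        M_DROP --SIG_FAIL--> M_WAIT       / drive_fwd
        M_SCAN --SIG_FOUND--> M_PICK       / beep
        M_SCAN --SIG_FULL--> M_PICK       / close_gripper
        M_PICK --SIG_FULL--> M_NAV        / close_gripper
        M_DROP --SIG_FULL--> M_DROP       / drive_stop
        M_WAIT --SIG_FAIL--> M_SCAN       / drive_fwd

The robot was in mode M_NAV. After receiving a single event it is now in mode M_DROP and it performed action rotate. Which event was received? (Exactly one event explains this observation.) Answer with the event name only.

try SIG_FULL: (M_NAV, SIG_FULL) → (M_WAIT, rotate)
try SIG_FAIL: (M_NAV, SIG_FAIL) → (M_DROP, rotate)  ← matches
try SIG_FOUND: (M_NAV, SIG_FOUND) → (M_PICK, beep)

SIG_FAIL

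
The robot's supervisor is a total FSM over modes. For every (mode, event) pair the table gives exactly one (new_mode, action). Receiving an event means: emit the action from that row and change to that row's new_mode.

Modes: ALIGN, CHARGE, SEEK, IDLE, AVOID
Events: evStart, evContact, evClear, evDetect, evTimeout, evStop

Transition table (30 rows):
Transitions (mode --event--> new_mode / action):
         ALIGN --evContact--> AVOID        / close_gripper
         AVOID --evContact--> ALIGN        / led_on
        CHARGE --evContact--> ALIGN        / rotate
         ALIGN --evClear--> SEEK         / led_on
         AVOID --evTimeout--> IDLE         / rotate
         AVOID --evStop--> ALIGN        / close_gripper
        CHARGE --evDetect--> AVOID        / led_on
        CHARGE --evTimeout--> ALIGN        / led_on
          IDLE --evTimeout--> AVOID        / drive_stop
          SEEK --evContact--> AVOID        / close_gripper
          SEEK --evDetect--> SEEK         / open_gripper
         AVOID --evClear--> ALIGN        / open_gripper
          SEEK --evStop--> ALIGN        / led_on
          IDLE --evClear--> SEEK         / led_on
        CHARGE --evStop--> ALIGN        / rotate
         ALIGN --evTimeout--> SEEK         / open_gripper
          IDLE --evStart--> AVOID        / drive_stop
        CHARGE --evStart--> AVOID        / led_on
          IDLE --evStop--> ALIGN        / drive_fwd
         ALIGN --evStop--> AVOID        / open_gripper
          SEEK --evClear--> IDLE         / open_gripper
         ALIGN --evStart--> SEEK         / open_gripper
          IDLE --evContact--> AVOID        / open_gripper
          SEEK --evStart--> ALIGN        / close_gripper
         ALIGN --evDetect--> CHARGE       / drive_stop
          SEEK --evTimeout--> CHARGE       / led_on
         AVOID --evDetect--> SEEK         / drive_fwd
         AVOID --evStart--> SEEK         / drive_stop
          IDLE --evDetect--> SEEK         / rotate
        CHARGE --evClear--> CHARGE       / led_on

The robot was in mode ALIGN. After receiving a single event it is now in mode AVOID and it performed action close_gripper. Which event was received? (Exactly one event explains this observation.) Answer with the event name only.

evContact

try evStart: (ALIGN, evStart) → (SEEK, open_gripper)
try evContact: (ALIGN, evContact) → (AVOID, close_gripper)  ← matches
try evClear: (ALIGN, evClear) → (SEEK, led_on)
try evDetect: (ALIGN, evDetect) → (CHARGE, drive_stop)
try evTimeout: (ALIGN, evTimeout) → (SEEK, open_gripper)
try evStop: (ALIGN, evStop) → (AVOID, open_gripper)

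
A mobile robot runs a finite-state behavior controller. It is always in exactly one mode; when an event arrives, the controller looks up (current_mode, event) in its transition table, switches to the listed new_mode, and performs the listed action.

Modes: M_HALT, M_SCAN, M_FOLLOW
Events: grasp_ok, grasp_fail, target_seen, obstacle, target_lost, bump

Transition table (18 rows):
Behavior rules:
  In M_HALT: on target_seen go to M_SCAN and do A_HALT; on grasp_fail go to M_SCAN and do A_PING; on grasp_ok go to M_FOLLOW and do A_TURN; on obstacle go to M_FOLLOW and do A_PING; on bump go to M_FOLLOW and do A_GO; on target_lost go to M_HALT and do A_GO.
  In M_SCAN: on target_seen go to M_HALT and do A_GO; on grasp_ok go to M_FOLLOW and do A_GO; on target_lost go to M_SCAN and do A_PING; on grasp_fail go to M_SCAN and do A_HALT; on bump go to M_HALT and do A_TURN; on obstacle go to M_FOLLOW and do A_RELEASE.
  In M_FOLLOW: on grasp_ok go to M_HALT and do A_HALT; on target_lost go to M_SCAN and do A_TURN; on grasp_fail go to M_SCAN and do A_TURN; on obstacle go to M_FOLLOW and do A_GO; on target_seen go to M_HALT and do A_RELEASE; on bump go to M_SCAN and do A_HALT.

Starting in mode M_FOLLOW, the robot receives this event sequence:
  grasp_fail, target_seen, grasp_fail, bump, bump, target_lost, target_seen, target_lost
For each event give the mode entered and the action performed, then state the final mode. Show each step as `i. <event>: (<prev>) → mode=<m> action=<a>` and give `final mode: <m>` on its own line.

1. grasp_fail: (M_FOLLOW) → mode=M_SCAN action=A_TURN
2. target_seen: (M_SCAN) → mode=M_HALT action=A_GO
3. grasp_fail: (M_HALT) → mode=M_SCAN action=A_PING
4. bump: (M_SCAN) → mode=M_HALT action=A_TURN
5. bump: (M_HALT) → mode=M_FOLLOW action=A_GO
6. target_lost: (M_FOLLOW) → mode=M_SCAN action=A_TURN
7. target_seen: (M_SCAN) → mode=M_HALT action=A_GO
8. target_lost: (M_HALT) → mode=M_HALT action=A_GO

final mode: M_HALT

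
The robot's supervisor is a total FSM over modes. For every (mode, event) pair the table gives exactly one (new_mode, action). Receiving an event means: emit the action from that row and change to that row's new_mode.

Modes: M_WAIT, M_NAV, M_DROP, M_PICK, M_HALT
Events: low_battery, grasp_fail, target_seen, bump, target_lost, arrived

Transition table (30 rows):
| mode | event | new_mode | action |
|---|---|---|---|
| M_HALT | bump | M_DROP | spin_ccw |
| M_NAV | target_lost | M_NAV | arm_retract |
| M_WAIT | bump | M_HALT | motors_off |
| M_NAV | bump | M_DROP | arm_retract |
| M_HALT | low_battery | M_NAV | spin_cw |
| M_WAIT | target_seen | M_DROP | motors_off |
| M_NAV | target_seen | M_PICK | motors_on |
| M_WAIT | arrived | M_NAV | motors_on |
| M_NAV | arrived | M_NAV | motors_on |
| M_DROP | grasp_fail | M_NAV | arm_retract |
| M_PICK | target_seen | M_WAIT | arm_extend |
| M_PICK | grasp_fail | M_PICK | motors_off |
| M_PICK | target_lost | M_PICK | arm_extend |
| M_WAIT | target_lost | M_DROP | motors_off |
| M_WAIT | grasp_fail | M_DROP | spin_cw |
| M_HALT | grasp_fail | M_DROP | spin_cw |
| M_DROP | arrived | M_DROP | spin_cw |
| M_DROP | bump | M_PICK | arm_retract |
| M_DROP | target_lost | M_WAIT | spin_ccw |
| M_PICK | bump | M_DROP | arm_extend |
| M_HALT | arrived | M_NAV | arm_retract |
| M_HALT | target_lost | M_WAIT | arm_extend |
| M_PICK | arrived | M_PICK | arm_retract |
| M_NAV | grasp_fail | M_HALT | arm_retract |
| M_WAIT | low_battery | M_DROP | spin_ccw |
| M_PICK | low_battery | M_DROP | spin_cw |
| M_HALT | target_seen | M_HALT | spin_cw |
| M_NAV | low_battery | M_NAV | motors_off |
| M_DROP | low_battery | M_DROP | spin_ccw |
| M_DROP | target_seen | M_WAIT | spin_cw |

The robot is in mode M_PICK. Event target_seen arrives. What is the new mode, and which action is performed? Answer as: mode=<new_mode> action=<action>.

mode=M_WAIT action=arm_extend

current mode = M_PICK; filter table to that mode:
  (M_PICK, target_seen) → (M_WAIT, arm_extend)  ← event matches
  (M_PICK, grasp_fail) → (M_PICK, motors_off)
  (M_PICK, target_lost) → (M_PICK, arm_extend)
  (M_PICK, bump) → (M_DROP, arm_extend)
  (M_PICK, arrived) → (M_PICK, arm_retract)
  (M_PICK, low_battery) → (M_DROP, spin_cw)
event = target_seen selects (M_WAIT, arm_extend)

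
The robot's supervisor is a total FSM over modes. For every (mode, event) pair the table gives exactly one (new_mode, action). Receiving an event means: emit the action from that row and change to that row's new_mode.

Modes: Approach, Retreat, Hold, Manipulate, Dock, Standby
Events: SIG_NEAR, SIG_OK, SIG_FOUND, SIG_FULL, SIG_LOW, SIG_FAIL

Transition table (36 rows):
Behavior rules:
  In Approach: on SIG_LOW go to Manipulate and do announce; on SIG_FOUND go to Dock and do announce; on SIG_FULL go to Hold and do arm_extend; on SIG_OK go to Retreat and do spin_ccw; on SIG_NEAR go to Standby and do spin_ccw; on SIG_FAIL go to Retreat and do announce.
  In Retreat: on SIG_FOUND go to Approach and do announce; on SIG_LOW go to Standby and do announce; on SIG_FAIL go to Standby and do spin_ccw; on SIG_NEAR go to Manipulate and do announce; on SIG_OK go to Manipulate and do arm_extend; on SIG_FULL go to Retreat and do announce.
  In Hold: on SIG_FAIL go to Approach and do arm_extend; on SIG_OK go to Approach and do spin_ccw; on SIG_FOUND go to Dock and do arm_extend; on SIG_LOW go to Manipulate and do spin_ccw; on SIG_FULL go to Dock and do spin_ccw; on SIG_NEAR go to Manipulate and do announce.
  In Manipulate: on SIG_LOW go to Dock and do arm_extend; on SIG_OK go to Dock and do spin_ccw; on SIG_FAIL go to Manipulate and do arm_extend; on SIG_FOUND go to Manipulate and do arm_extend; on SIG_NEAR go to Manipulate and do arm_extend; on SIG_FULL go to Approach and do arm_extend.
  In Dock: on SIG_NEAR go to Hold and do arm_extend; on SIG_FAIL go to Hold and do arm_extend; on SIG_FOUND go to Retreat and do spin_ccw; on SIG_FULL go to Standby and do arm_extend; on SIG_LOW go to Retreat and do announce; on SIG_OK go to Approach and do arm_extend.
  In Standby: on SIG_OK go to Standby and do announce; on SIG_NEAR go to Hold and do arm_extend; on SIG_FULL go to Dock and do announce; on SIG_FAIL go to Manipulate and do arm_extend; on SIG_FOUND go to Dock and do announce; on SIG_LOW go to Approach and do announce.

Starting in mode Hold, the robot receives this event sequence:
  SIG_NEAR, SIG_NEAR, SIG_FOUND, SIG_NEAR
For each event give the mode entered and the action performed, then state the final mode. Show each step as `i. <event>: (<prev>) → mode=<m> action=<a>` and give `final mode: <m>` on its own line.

1. SIG_NEAR: (Hold) → mode=Manipulate action=announce
2. SIG_NEAR: (Manipulate) → mode=Manipulate action=arm_extend
3. SIG_FOUND: (Manipulate) → mode=Manipulate action=arm_extend
4. SIG_NEAR: (Manipulate) → mode=Manipulate action=arm_extend

final mode: Manipulate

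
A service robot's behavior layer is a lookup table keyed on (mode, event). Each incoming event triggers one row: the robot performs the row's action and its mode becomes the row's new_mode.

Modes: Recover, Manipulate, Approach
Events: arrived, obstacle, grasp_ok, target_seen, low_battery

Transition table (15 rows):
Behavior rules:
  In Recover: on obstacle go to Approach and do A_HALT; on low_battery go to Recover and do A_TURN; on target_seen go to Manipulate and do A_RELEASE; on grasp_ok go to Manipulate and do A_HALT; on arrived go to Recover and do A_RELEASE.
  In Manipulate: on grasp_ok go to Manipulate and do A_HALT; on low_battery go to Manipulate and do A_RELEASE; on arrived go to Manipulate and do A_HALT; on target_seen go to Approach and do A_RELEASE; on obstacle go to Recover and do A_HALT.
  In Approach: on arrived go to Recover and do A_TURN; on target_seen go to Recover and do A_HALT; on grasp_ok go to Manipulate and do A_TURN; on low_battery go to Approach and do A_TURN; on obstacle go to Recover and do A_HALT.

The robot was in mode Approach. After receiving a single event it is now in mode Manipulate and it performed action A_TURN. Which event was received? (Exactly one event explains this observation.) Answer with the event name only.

grasp_ok

try arrived: (Approach, arrived) → (Recover, A_TURN)
try obstacle: (Approach, obstacle) → (Recover, A_HALT)
try grasp_ok: (Approach, grasp_ok) → (Manipulate, A_TURN)  ← matches
try target_seen: (Approach, target_seen) → (Recover, A_HALT)
try low_battery: (Approach, low_battery) → (Approach, A_TURN)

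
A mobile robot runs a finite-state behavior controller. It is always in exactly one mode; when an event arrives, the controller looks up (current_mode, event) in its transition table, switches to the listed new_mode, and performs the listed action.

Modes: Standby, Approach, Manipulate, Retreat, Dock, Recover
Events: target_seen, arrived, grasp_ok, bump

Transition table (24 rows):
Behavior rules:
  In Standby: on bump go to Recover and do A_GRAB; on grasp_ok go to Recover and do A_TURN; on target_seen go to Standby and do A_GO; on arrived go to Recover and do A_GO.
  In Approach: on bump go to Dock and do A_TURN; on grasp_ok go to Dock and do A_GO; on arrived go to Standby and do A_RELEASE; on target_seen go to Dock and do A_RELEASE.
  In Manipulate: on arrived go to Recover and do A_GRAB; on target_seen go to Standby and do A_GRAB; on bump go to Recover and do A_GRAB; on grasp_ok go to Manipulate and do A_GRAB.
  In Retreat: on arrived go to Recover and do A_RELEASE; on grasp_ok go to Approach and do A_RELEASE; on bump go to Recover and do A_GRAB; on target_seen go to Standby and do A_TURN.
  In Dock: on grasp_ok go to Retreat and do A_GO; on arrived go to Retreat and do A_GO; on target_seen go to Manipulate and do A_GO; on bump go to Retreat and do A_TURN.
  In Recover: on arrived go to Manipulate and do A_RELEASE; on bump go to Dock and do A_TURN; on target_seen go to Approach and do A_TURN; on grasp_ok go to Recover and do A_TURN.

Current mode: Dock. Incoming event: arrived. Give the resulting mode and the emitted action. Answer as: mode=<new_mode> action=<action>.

current mode = Dock; filter table to that mode:
  (Dock, grasp_ok) → (Retreat, A_GO)
  (Dock, arrived) → (Retreat, A_GO)  ← event matches
  (Dock, target_seen) → (Manipulate, A_GO)
  (Dock, bump) → (Retreat, A_TURN)
event = arrived selects (Retreat, A_GO)

mode=Retreat action=A_GO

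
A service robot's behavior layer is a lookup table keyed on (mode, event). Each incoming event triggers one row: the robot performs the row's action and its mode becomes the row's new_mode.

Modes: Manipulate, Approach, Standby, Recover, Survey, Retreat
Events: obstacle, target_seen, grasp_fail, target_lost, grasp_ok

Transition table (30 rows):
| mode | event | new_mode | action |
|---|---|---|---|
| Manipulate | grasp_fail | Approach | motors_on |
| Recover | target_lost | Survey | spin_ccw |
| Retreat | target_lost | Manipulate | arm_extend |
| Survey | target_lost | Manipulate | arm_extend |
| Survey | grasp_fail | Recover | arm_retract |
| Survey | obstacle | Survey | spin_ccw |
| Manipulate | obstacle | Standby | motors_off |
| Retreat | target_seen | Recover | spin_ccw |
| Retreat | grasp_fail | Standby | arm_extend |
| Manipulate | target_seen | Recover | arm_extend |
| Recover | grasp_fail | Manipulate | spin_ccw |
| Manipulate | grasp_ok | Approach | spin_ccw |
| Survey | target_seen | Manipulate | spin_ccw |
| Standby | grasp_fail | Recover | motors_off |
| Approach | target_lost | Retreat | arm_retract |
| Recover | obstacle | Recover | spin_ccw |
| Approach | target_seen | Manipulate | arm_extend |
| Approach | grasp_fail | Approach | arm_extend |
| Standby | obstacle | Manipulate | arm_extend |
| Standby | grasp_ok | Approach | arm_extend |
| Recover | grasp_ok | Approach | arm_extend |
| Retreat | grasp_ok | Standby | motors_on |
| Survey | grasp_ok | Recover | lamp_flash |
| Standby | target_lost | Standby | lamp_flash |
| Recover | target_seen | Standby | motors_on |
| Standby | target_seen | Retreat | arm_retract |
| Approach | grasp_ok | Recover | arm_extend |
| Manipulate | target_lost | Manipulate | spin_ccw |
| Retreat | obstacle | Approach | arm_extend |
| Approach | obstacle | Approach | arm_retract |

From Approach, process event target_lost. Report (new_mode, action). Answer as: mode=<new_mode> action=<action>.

current mode = Approach; filter table to that mode:
  (Approach, target_lost) → (Retreat, arm_retract)  ← event matches
  (Approach, target_seen) → (Manipulate, arm_extend)
  (Approach, grasp_fail) → (Approach, arm_extend)
  (Approach, grasp_ok) → (Recover, arm_extend)
  (Approach, obstacle) → (Approach, arm_retract)
event = target_lost selects (Retreat, arm_retract)

mode=Retreat action=arm_retract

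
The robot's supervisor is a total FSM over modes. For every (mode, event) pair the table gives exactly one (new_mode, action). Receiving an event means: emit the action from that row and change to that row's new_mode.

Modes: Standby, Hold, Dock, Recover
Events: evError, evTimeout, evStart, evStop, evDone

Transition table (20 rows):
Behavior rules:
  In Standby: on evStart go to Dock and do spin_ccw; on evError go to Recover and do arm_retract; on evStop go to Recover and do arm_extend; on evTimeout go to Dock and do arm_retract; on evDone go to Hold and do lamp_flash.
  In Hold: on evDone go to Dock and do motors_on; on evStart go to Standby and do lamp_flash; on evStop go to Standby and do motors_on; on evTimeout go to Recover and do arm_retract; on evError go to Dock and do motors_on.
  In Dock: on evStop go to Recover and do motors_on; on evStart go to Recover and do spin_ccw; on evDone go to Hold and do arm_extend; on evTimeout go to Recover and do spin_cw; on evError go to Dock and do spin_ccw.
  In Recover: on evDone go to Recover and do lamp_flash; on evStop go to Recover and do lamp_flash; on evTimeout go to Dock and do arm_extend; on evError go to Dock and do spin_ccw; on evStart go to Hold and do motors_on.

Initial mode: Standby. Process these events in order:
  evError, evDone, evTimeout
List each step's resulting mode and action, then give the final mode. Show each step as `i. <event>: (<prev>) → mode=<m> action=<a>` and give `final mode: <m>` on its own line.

1. evError: (Standby) → mode=Recover action=arm_retract
2. evDone: (Recover) → mode=Recover action=lamp_flash
3. evTimeout: (Recover) → mode=Dock action=arm_extend

final mode: Dock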